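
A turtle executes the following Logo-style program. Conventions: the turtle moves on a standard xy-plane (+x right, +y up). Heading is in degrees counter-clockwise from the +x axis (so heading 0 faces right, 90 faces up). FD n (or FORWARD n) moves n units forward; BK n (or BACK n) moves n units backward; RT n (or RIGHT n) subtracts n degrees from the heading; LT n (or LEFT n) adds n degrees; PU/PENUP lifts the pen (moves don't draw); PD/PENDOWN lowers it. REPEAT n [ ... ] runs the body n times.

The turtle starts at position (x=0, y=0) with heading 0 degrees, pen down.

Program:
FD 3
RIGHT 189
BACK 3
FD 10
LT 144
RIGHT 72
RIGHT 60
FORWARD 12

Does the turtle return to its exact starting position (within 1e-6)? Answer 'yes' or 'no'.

Executing turtle program step by step:
Start: pos=(0,0), heading=0, pen down
FD 3: (0,0) -> (3,0) [heading=0, draw]
RT 189: heading 0 -> 171
BK 3: (3,0) -> (5.963,-0.469) [heading=171, draw]
FD 10: (5.963,-0.469) -> (-3.914,1.095) [heading=171, draw]
LT 144: heading 171 -> 315
RT 72: heading 315 -> 243
RT 60: heading 243 -> 183
FD 12: (-3.914,1.095) -> (-15.897,0.467) [heading=183, draw]
Final: pos=(-15.897,0.467), heading=183, 4 segment(s) drawn

Start position: (0, 0)
Final position: (-15.897, 0.467)
Distance = 15.904; >= 1e-6 -> NOT closed

Answer: no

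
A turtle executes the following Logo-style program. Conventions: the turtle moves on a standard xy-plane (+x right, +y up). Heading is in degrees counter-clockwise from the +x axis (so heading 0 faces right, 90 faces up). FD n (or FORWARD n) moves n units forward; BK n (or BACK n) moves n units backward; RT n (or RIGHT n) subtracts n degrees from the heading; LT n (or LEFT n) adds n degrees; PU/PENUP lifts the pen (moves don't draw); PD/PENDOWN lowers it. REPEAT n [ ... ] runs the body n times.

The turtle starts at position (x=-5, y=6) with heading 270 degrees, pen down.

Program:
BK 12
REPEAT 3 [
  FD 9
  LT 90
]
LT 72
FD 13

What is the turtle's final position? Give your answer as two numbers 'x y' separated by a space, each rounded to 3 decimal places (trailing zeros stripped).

Answer: -0.017 5.636

Derivation:
Executing turtle program step by step:
Start: pos=(-5,6), heading=270, pen down
BK 12: (-5,6) -> (-5,18) [heading=270, draw]
REPEAT 3 [
  -- iteration 1/3 --
  FD 9: (-5,18) -> (-5,9) [heading=270, draw]
  LT 90: heading 270 -> 0
  -- iteration 2/3 --
  FD 9: (-5,9) -> (4,9) [heading=0, draw]
  LT 90: heading 0 -> 90
  -- iteration 3/3 --
  FD 9: (4,9) -> (4,18) [heading=90, draw]
  LT 90: heading 90 -> 180
]
LT 72: heading 180 -> 252
FD 13: (4,18) -> (-0.017,5.636) [heading=252, draw]
Final: pos=(-0.017,5.636), heading=252, 5 segment(s) drawn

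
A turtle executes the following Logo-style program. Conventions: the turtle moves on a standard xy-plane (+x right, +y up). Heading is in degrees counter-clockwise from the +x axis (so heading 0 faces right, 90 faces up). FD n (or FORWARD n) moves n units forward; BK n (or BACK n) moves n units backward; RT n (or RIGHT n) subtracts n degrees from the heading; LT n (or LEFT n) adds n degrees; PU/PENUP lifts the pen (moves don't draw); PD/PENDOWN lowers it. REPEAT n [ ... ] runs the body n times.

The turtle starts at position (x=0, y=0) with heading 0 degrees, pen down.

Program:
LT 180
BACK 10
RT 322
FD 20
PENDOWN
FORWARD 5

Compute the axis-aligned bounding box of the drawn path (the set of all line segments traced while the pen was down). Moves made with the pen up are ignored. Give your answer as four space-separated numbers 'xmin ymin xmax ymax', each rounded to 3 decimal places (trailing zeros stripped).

Executing turtle program step by step:
Start: pos=(0,0), heading=0, pen down
LT 180: heading 0 -> 180
BK 10: (0,0) -> (10,0) [heading=180, draw]
RT 322: heading 180 -> 218
FD 20: (10,0) -> (-5.76,-12.313) [heading=218, draw]
PD: pen down
FD 5: (-5.76,-12.313) -> (-9.7,-15.392) [heading=218, draw]
Final: pos=(-9.7,-15.392), heading=218, 3 segment(s) drawn

Segment endpoints: x in {-9.7, -5.76, 0, 10}, y in {-15.392, -12.313, 0, 0}
xmin=-9.7, ymin=-15.392, xmax=10, ymax=0

Answer: -9.7 -15.392 10 0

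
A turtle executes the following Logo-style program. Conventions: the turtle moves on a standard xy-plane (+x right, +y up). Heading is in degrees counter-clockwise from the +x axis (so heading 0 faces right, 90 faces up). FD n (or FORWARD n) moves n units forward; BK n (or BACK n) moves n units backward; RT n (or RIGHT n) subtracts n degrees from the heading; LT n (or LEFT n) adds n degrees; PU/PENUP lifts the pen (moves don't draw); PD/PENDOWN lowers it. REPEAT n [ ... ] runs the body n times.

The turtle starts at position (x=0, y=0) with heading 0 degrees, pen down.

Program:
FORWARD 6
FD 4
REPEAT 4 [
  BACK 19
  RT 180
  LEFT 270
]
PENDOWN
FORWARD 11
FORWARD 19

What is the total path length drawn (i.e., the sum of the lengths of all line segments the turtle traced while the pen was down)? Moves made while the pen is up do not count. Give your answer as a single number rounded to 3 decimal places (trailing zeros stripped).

Answer: 116

Derivation:
Executing turtle program step by step:
Start: pos=(0,0), heading=0, pen down
FD 6: (0,0) -> (6,0) [heading=0, draw]
FD 4: (6,0) -> (10,0) [heading=0, draw]
REPEAT 4 [
  -- iteration 1/4 --
  BK 19: (10,0) -> (-9,0) [heading=0, draw]
  RT 180: heading 0 -> 180
  LT 270: heading 180 -> 90
  -- iteration 2/4 --
  BK 19: (-9,0) -> (-9,-19) [heading=90, draw]
  RT 180: heading 90 -> 270
  LT 270: heading 270 -> 180
  -- iteration 3/4 --
  BK 19: (-9,-19) -> (10,-19) [heading=180, draw]
  RT 180: heading 180 -> 0
  LT 270: heading 0 -> 270
  -- iteration 4/4 --
  BK 19: (10,-19) -> (10,0) [heading=270, draw]
  RT 180: heading 270 -> 90
  LT 270: heading 90 -> 0
]
PD: pen down
FD 11: (10,0) -> (21,0) [heading=0, draw]
FD 19: (21,0) -> (40,0) [heading=0, draw]
Final: pos=(40,0), heading=0, 8 segment(s) drawn

Segment lengths:
  seg 1: (0,0) -> (6,0), length = 6
  seg 2: (6,0) -> (10,0), length = 4
  seg 3: (10,0) -> (-9,0), length = 19
  seg 4: (-9,0) -> (-9,-19), length = 19
  seg 5: (-9,-19) -> (10,-19), length = 19
  seg 6: (10,-19) -> (10,0), length = 19
  seg 7: (10,0) -> (21,0), length = 11
  seg 8: (21,0) -> (40,0), length = 19
Total = 116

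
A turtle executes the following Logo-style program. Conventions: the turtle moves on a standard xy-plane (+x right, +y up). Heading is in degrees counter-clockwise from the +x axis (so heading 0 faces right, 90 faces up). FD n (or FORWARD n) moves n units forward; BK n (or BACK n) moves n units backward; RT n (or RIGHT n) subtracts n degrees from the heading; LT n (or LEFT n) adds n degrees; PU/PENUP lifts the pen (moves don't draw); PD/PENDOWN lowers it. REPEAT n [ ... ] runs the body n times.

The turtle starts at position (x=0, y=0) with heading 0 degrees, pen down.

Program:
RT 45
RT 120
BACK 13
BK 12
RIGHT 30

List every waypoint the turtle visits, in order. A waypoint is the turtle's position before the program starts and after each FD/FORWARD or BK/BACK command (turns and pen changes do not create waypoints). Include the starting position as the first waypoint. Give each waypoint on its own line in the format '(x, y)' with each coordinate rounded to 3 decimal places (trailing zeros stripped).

Answer: (0, 0)
(12.557, 3.365)
(24.148, 6.47)

Derivation:
Executing turtle program step by step:
Start: pos=(0,0), heading=0, pen down
RT 45: heading 0 -> 315
RT 120: heading 315 -> 195
BK 13: (0,0) -> (12.557,3.365) [heading=195, draw]
BK 12: (12.557,3.365) -> (24.148,6.47) [heading=195, draw]
RT 30: heading 195 -> 165
Final: pos=(24.148,6.47), heading=165, 2 segment(s) drawn
Waypoints (3 total):
(0, 0)
(12.557, 3.365)
(24.148, 6.47)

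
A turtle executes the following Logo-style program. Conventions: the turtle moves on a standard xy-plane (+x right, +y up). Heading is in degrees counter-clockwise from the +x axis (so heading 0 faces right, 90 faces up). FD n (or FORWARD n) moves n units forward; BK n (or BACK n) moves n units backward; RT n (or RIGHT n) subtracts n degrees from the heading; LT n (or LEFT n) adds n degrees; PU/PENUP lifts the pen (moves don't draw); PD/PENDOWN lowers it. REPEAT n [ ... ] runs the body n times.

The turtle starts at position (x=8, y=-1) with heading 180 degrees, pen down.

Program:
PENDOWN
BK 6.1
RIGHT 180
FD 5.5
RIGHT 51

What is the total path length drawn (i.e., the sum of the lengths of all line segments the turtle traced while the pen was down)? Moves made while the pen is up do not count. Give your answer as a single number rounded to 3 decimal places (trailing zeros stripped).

Executing turtle program step by step:
Start: pos=(8,-1), heading=180, pen down
PD: pen down
BK 6.1: (8,-1) -> (14.1,-1) [heading=180, draw]
RT 180: heading 180 -> 0
FD 5.5: (14.1,-1) -> (19.6,-1) [heading=0, draw]
RT 51: heading 0 -> 309
Final: pos=(19.6,-1), heading=309, 2 segment(s) drawn

Segment lengths:
  seg 1: (8,-1) -> (14.1,-1), length = 6.1
  seg 2: (14.1,-1) -> (19.6,-1), length = 5.5
Total = 11.6

Answer: 11.6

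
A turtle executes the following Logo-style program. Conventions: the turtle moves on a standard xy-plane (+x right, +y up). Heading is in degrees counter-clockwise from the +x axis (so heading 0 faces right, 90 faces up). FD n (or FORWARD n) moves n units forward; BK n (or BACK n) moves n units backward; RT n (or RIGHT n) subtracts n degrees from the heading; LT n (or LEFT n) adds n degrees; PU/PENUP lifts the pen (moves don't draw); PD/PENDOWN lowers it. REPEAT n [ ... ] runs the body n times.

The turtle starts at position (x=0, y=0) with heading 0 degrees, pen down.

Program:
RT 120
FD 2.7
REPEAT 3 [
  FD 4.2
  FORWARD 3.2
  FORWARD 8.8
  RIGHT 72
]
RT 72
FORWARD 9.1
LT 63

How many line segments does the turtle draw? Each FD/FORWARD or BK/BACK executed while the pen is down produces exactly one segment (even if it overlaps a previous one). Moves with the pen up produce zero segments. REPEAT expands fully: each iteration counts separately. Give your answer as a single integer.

Answer: 11

Derivation:
Executing turtle program step by step:
Start: pos=(0,0), heading=0, pen down
RT 120: heading 0 -> 240
FD 2.7: (0,0) -> (-1.35,-2.338) [heading=240, draw]
REPEAT 3 [
  -- iteration 1/3 --
  FD 4.2: (-1.35,-2.338) -> (-3.45,-5.976) [heading=240, draw]
  FD 3.2: (-3.45,-5.976) -> (-5.05,-8.747) [heading=240, draw]
  FD 8.8: (-5.05,-8.747) -> (-9.45,-16.368) [heading=240, draw]
  RT 72: heading 240 -> 168
  -- iteration 2/3 --
  FD 4.2: (-9.45,-16.368) -> (-13.558,-15.495) [heading=168, draw]
  FD 3.2: (-13.558,-15.495) -> (-16.688,-14.829) [heading=168, draw]
  FD 8.8: (-16.688,-14.829) -> (-25.296,-13) [heading=168, draw]
  RT 72: heading 168 -> 96
  -- iteration 3/3 --
  FD 4.2: (-25.296,-13) -> (-25.735,-8.823) [heading=96, draw]
  FD 3.2: (-25.735,-8.823) -> (-26.07,-5.64) [heading=96, draw]
  FD 8.8: (-26.07,-5.64) -> (-26.989,3.112) [heading=96, draw]
  RT 72: heading 96 -> 24
]
RT 72: heading 24 -> 312
FD 9.1: (-26.989,3.112) -> (-20.9,-3.651) [heading=312, draw]
LT 63: heading 312 -> 15
Final: pos=(-20.9,-3.651), heading=15, 11 segment(s) drawn
Segments drawn: 11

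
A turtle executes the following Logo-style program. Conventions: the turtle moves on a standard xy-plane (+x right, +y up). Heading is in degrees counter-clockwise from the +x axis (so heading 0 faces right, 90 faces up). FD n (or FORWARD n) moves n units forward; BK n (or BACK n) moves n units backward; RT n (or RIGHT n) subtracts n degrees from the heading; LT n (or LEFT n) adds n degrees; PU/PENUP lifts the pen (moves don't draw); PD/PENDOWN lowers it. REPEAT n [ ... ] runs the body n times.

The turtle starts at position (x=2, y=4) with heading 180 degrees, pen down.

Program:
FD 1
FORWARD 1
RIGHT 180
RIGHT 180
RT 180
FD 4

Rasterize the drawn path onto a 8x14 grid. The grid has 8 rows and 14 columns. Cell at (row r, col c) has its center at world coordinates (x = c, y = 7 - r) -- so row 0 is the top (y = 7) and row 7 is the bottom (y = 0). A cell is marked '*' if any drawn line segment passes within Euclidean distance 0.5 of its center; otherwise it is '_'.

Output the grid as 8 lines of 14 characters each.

Segment 0: (2,4) -> (1,4)
Segment 1: (1,4) -> (0,4)
Segment 2: (0,4) -> (4,4)

Answer: ______________
______________
______________
*****_________
______________
______________
______________
______________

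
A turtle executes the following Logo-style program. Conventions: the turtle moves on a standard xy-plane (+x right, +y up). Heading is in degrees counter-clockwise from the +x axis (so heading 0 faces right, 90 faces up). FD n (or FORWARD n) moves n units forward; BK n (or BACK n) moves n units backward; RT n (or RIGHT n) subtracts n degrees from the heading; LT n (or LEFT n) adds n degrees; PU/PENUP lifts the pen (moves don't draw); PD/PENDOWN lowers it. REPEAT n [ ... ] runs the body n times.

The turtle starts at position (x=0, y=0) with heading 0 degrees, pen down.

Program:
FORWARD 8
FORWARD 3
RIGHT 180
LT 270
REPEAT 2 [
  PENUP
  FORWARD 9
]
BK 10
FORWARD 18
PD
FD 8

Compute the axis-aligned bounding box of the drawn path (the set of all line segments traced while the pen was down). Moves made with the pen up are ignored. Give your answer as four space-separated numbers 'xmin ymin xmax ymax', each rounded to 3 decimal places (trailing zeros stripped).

Executing turtle program step by step:
Start: pos=(0,0), heading=0, pen down
FD 8: (0,0) -> (8,0) [heading=0, draw]
FD 3: (8,0) -> (11,0) [heading=0, draw]
RT 180: heading 0 -> 180
LT 270: heading 180 -> 90
REPEAT 2 [
  -- iteration 1/2 --
  PU: pen up
  FD 9: (11,0) -> (11,9) [heading=90, move]
  -- iteration 2/2 --
  PU: pen up
  FD 9: (11,9) -> (11,18) [heading=90, move]
]
BK 10: (11,18) -> (11,8) [heading=90, move]
FD 18: (11,8) -> (11,26) [heading=90, move]
PD: pen down
FD 8: (11,26) -> (11,34) [heading=90, draw]
Final: pos=(11,34), heading=90, 3 segment(s) drawn

Segment endpoints: x in {0, 8, 11, 11}, y in {0, 26, 34}
xmin=0, ymin=0, xmax=11, ymax=34

Answer: 0 0 11 34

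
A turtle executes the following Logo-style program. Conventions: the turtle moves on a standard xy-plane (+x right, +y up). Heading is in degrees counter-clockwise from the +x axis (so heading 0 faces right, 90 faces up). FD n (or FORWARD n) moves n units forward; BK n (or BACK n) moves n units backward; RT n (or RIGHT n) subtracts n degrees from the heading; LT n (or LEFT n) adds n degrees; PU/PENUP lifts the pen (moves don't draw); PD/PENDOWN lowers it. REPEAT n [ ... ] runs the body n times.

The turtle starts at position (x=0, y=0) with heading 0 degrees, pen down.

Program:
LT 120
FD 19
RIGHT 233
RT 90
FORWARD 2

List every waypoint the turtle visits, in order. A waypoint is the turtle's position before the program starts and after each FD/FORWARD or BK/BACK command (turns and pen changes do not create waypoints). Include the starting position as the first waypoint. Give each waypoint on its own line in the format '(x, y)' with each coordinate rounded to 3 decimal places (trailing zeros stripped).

Executing turtle program step by step:
Start: pos=(0,0), heading=0, pen down
LT 120: heading 0 -> 120
FD 19: (0,0) -> (-9.5,16.454) [heading=120, draw]
RT 233: heading 120 -> 247
RT 90: heading 247 -> 157
FD 2: (-9.5,16.454) -> (-11.341,17.236) [heading=157, draw]
Final: pos=(-11.341,17.236), heading=157, 2 segment(s) drawn
Waypoints (3 total):
(0, 0)
(-9.5, 16.454)
(-11.341, 17.236)

Answer: (0, 0)
(-9.5, 16.454)
(-11.341, 17.236)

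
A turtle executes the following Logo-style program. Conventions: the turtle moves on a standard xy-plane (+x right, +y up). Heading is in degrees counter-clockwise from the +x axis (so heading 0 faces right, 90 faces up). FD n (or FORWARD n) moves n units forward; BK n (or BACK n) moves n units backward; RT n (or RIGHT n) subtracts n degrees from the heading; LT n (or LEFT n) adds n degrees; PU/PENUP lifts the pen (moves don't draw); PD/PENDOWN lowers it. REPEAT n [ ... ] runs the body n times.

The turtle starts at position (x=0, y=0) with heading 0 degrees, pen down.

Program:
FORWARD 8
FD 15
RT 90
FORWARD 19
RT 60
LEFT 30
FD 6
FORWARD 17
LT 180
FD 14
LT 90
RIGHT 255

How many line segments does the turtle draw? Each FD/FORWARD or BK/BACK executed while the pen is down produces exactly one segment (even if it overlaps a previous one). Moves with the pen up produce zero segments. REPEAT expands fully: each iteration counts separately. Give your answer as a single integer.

Executing turtle program step by step:
Start: pos=(0,0), heading=0, pen down
FD 8: (0,0) -> (8,0) [heading=0, draw]
FD 15: (8,0) -> (23,0) [heading=0, draw]
RT 90: heading 0 -> 270
FD 19: (23,0) -> (23,-19) [heading=270, draw]
RT 60: heading 270 -> 210
LT 30: heading 210 -> 240
FD 6: (23,-19) -> (20,-24.196) [heading=240, draw]
FD 17: (20,-24.196) -> (11.5,-38.919) [heading=240, draw]
LT 180: heading 240 -> 60
FD 14: (11.5,-38.919) -> (18.5,-26.794) [heading=60, draw]
LT 90: heading 60 -> 150
RT 255: heading 150 -> 255
Final: pos=(18.5,-26.794), heading=255, 6 segment(s) drawn
Segments drawn: 6

Answer: 6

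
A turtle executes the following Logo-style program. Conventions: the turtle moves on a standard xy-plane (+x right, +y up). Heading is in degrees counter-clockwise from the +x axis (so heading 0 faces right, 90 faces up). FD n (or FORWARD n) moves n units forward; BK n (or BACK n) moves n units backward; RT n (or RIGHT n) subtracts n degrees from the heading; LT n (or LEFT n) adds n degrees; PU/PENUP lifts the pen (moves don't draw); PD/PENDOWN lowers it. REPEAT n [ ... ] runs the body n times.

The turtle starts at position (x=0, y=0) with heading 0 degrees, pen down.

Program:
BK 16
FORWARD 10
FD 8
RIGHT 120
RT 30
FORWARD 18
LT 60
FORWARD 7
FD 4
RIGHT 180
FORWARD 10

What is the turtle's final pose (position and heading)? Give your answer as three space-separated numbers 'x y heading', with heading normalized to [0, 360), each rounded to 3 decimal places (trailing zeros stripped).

Answer: -13.588 -10 90

Derivation:
Executing turtle program step by step:
Start: pos=(0,0), heading=0, pen down
BK 16: (0,0) -> (-16,0) [heading=0, draw]
FD 10: (-16,0) -> (-6,0) [heading=0, draw]
FD 8: (-6,0) -> (2,0) [heading=0, draw]
RT 120: heading 0 -> 240
RT 30: heading 240 -> 210
FD 18: (2,0) -> (-13.588,-9) [heading=210, draw]
LT 60: heading 210 -> 270
FD 7: (-13.588,-9) -> (-13.588,-16) [heading=270, draw]
FD 4: (-13.588,-16) -> (-13.588,-20) [heading=270, draw]
RT 180: heading 270 -> 90
FD 10: (-13.588,-20) -> (-13.588,-10) [heading=90, draw]
Final: pos=(-13.588,-10), heading=90, 7 segment(s) drawn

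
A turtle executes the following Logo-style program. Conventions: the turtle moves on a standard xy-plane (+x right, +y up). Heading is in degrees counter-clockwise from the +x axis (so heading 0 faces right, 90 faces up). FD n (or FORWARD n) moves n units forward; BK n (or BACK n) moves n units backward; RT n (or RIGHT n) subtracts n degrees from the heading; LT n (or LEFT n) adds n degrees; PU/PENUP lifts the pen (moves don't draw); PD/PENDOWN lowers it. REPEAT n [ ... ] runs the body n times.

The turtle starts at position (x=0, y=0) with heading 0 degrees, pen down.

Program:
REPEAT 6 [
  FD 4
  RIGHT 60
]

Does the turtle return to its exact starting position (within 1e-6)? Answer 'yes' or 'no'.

Answer: yes

Derivation:
Executing turtle program step by step:
Start: pos=(0,0), heading=0, pen down
REPEAT 6 [
  -- iteration 1/6 --
  FD 4: (0,0) -> (4,0) [heading=0, draw]
  RT 60: heading 0 -> 300
  -- iteration 2/6 --
  FD 4: (4,0) -> (6,-3.464) [heading=300, draw]
  RT 60: heading 300 -> 240
  -- iteration 3/6 --
  FD 4: (6,-3.464) -> (4,-6.928) [heading=240, draw]
  RT 60: heading 240 -> 180
  -- iteration 4/6 --
  FD 4: (4,-6.928) -> (0,-6.928) [heading=180, draw]
  RT 60: heading 180 -> 120
  -- iteration 5/6 --
  FD 4: (0,-6.928) -> (-2,-3.464) [heading=120, draw]
  RT 60: heading 120 -> 60
  -- iteration 6/6 --
  FD 4: (-2,-3.464) -> (0,0) [heading=60, draw]
  RT 60: heading 60 -> 0
]
Final: pos=(0,0), heading=0, 6 segment(s) drawn

Start position: (0, 0)
Final position: (0, 0)
Distance = 0; < 1e-6 -> CLOSED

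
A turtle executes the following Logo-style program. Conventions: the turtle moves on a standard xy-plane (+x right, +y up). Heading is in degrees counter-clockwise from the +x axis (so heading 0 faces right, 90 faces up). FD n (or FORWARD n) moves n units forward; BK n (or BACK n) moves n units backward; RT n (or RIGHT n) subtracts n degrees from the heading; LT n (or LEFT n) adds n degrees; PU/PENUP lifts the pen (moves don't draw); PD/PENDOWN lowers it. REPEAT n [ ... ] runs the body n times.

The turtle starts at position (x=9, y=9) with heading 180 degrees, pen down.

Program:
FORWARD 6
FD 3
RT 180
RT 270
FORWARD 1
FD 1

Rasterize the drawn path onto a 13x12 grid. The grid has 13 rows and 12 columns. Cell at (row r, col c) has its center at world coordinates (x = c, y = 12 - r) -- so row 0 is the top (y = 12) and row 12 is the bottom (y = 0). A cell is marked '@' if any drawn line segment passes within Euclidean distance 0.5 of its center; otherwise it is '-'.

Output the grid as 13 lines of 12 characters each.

Segment 0: (9,9) -> (3,9)
Segment 1: (3,9) -> (0,9)
Segment 2: (0,9) -> (-0,10)
Segment 3: (-0,10) -> (-0,11)

Answer: ------------
@-----------
@-----------
@@@@@@@@@@--
------------
------------
------------
------------
------------
------------
------------
------------
------------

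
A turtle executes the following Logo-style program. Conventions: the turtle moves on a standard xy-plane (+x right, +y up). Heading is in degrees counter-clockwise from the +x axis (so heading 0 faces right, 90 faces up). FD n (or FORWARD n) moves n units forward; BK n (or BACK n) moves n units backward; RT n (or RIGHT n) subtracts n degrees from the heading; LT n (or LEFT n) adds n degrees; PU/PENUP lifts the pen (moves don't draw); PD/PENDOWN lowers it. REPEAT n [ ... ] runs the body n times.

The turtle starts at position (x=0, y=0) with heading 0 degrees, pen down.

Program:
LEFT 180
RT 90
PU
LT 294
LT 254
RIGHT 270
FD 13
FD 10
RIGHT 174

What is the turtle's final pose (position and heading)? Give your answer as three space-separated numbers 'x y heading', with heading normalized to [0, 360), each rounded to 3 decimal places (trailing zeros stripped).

Answer: 22.776 3.201 194

Derivation:
Executing turtle program step by step:
Start: pos=(0,0), heading=0, pen down
LT 180: heading 0 -> 180
RT 90: heading 180 -> 90
PU: pen up
LT 294: heading 90 -> 24
LT 254: heading 24 -> 278
RT 270: heading 278 -> 8
FD 13: (0,0) -> (12.873,1.809) [heading=8, move]
FD 10: (12.873,1.809) -> (22.776,3.201) [heading=8, move]
RT 174: heading 8 -> 194
Final: pos=(22.776,3.201), heading=194, 0 segment(s) drawn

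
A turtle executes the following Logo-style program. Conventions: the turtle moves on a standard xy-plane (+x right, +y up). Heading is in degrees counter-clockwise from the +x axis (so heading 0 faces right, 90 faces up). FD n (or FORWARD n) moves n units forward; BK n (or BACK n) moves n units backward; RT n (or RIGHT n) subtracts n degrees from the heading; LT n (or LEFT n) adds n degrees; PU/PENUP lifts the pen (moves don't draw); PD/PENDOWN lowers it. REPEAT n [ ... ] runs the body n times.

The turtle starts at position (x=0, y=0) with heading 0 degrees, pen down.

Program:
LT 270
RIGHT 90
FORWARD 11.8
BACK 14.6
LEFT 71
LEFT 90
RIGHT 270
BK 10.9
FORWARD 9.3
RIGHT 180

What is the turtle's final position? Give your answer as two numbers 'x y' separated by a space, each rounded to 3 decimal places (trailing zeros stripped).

Answer: 2.279 -1.513

Derivation:
Executing turtle program step by step:
Start: pos=(0,0), heading=0, pen down
LT 270: heading 0 -> 270
RT 90: heading 270 -> 180
FD 11.8: (0,0) -> (-11.8,0) [heading=180, draw]
BK 14.6: (-11.8,0) -> (2.8,0) [heading=180, draw]
LT 71: heading 180 -> 251
LT 90: heading 251 -> 341
RT 270: heading 341 -> 71
BK 10.9: (2.8,0) -> (-0.749,-10.306) [heading=71, draw]
FD 9.3: (-0.749,-10.306) -> (2.279,-1.513) [heading=71, draw]
RT 180: heading 71 -> 251
Final: pos=(2.279,-1.513), heading=251, 4 segment(s) drawn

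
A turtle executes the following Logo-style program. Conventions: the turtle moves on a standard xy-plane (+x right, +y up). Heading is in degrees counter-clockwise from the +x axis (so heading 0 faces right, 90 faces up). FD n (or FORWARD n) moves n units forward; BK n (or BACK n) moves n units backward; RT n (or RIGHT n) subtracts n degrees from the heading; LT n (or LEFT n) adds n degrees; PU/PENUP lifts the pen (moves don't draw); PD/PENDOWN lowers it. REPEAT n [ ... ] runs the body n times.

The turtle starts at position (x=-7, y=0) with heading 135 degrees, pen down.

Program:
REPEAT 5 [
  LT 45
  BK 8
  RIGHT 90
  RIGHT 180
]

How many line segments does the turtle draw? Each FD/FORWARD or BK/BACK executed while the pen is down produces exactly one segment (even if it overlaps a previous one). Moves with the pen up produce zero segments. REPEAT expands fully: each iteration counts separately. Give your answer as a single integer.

Executing turtle program step by step:
Start: pos=(-7,0), heading=135, pen down
REPEAT 5 [
  -- iteration 1/5 --
  LT 45: heading 135 -> 180
  BK 8: (-7,0) -> (1,0) [heading=180, draw]
  RT 90: heading 180 -> 90
  RT 180: heading 90 -> 270
  -- iteration 2/5 --
  LT 45: heading 270 -> 315
  BK 8: (1,0) -> (-4.657,5.657) [heading=315, draw]
  RT 90: heading 315 -> 225
  RT 180: heading 225 -> 45
  -- iteration 3/5 --
  LT 45: heading 45 -> 90
  BK 8: (-4.657,5.657) -> (-4.657,-2.343) [heading=90, draw]
  RT 90: heading 90 -> 0
  RT 180: heading 0 -> 180
  -- iteration 4/5 --
  LT 45: heading 180 -> 225
  BK 8: (-4.657,-2.343) -> (1,3.314) [heading=225, draw]
  RT 90: heading 225 -> 135
  RT 180: heading 135 -> 315
  -- iteration 5/5 --
  LT 45: heading 315 -> 0
  BK 8: (1,3.314) -> (-7,3.314) [heading=0, draw]
  RT 90: heading 0 -> 270
  RT 180: heading 270 -> 90
]
Final: pos=(-7,3.314), heading=90, 5 segment(s) drawn
Segments drawn: 5

Answer: 5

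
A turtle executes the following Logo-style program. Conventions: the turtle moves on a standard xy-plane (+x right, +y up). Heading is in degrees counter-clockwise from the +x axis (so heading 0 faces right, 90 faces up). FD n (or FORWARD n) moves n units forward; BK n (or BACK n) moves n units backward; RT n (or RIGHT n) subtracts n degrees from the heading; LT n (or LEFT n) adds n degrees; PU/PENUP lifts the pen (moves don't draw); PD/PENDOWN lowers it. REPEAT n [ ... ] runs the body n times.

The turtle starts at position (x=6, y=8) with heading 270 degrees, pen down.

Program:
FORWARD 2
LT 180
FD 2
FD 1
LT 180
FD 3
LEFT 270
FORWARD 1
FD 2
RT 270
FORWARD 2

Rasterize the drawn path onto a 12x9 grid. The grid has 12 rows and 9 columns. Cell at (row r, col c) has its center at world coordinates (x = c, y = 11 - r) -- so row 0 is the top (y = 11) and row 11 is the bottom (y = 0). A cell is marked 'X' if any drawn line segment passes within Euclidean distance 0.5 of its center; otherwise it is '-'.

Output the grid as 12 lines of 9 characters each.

Answer: ---------
---------
------X--
------X--
------X--
---XXXX--
---X-----
---X-----
---------
---------
---------
---------

Derivation:
Segment 0: (6,8) -> (6,6)
Segment 1: (6,6) -> (6,8)
Segment 2: (6,8) -> (6,9)
Segment 3: (6,9) -> (6,6)
Segment 4: (6,6) -> (5,6)
Segment 5: (5,6) -> (3,6)
Segment 6: (3,6) -> (3,4)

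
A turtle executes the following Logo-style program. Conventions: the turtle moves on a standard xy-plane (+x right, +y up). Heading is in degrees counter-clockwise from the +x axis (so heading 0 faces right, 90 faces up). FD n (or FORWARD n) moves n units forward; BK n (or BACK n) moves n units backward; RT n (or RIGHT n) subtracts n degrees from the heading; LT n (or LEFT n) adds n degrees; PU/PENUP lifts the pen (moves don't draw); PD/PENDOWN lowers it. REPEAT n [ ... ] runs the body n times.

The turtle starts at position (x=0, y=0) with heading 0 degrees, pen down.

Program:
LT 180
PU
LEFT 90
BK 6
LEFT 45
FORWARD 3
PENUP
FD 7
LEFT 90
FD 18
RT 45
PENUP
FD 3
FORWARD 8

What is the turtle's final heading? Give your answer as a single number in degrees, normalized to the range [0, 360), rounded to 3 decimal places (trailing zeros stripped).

Executing turtle program step by step:
Start: pos=(0,0), heading=0, pen down
LT 180: heading 0 -> 180
PU: pen up
LT 90: heading 180 -> 270
BK 6: (0,0) -> (0,6) [heading=270, move]
LT 45: heading 270 -> 315
FD 3: (0,6) -> (2.121,3.879) [heading=315, move]
PU: pen up
FD 7: (2.121,3.879) -> (7.071,-1.071) [heading=315, move]
LT 90: heading 315 -> 45
FD 18: (7.071,-1.071) -> (19.799,11.657) [heading=45, move]
RT 45: heading 45 -> 0
PU: pen up
FD 3: (19.799,11.657) -> (22.799,11.657) [heading=0, move]
FD 8: (22.799,11.657) -> (30.799,11.657) [heading=0, move]
Final: pos=(30.799,11.657), heading=0, 0 segment(s) drawn

Answer: 0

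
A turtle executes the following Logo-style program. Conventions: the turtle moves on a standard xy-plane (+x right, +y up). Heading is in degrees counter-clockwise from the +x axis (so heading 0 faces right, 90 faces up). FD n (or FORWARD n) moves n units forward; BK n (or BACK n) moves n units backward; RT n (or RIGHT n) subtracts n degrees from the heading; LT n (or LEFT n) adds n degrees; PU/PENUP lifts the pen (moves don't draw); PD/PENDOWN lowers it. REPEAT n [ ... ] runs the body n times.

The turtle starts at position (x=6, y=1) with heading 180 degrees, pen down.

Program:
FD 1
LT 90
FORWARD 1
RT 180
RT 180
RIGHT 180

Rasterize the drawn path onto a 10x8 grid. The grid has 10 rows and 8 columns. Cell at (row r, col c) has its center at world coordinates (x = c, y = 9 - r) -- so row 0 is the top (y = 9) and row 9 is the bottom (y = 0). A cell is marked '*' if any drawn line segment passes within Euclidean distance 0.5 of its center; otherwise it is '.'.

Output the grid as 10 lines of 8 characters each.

Answer: ........
........
........
........
........
........
........
........
.....**.
.....*..

Derivation:
Segment 0: (6,1) -> (5,1)
Segment 1: (5,1) -> (5,0)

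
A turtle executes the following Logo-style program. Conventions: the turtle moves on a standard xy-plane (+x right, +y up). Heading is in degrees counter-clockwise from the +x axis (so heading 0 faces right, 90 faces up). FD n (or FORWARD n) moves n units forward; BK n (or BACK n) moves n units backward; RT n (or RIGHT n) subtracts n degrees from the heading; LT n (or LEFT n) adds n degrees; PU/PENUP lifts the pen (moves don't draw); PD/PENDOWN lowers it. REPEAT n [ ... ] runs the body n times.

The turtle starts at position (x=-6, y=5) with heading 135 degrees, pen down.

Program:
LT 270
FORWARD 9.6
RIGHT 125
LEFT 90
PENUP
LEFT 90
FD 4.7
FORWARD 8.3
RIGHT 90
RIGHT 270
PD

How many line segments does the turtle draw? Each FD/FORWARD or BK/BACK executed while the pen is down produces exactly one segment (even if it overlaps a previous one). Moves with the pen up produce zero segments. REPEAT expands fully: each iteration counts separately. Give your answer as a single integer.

Answer: 1

Derivation:
Executing turtle program step by step:
Start: pos=(-6,5), heading=135, pen down
LT 270: heading 135 -> 45
FD 9.6: (-6,5) -> (0.788,11.788) [heading=45, draw]
RT 125: heading 45 -> 280
LT 90: heading 280 -> 10
PU: pen up
LT 90: heading 10 -> 100
FD 4.7: (0.788,11.788) -> (-0.028,16.417) [heading=100, move]
FD 8.3: (-0.028,16.417) -> (-1.469,24.591) [heading=100, move]
RT 90: heading 100 -> 10
RT 270: heading 10 -> 100
PD: pen down
Final: pos=(-1.469,24.591), heading=100, 1 segment(s) drawn
Segments drawn: 1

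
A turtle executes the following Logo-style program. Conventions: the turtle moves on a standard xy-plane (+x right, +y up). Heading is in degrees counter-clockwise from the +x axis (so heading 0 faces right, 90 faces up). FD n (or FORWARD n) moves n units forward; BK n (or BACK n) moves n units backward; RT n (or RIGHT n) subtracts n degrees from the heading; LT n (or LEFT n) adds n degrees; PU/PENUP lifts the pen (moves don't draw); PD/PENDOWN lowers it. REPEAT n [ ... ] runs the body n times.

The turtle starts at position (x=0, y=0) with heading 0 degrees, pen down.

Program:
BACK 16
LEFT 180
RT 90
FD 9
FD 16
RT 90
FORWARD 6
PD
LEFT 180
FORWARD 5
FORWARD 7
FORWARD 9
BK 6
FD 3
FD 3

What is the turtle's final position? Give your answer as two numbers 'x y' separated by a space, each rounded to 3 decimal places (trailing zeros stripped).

Executing turtle program step by step:
Start: pos=(0,0), heading=0, pen down
BK 16: (0,0) -> (-16,0) [heading=0, draw]
LT 180: heading 0 -> 180
RT 90: heading 180 -> 90
FD 9: (-16,0) -> (-16,9) [heading=90, draw]
FD 16: (-16,9) -> (-16,25) [heading=90, draw]
RT 90: heading 90 -> 0
FD 6: (-16,25) -> (-10,25) [heading=0, draw]
PD: pen down
LT 180: heading 0 -> 180
FD 5: (-10,25) -> (-15,25) [heading=180, draw]
FD 7: (-15,25) -> (-22,25) [heading=180, draw]
FD 9: (-22,25) -> (-31,25) [heading=180, draw]
BK 6: (-31,25) -> (-25,25) [heading=180, draw]
FD 3: (-25,25) -> (-28,25) [heading=180, draw]
FD 3: (-28,25) -> (-31,25) [heading=180, draw]
Final: pos=(-31,25), heading=180, 10 segment(s) drawn

Answer: -31 25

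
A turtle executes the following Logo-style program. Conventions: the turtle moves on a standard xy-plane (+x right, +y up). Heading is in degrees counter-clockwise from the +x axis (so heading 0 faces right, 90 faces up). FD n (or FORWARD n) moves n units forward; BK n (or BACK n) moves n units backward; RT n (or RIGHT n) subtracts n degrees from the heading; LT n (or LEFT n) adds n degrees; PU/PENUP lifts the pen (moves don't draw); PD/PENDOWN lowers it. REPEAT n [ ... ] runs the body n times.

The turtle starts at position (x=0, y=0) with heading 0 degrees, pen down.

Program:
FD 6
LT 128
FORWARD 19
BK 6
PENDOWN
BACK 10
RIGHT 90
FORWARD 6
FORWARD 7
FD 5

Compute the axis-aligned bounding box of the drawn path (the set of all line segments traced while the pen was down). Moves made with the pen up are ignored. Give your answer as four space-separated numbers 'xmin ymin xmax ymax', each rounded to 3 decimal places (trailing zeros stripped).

Answer: -5.698 0 18.337 14.972

Derivation:
Executing turtle program step by step:
Start: pos=(0,0), heading=0, pen down
FD 6: (0,0) -> (6,0) [heading=0, draw]
LT 128: heading 0 -> 128
FD 19: (6,0) -> (-5.698,14.972) [heading=128, draw]
BK 6: (-5.698,14.972) -> (-2.004,10.244) [heading=128, draw]
PD: pen down
BK 10: (-2.004,10.244) -> (4.153,2.364) [heading=128, draw]
RT 90: heading 128 -> 38
FD 6: (4.153,2.364) -> (8.881,6.058) [heading=38, draw]
FD 7: (8.881,6.058) -> (14.397,10.368) [heading=38, draw]
FD 5: (14.397,10.368) -> (18.337,13.446) [heading=38, draw]
Final: pos=(18.337,13.446), heading=38, 7 segment(s) drawn

Segment endpoints: x in {-5.698, -2.004, 0, 4.153, 6, 8.881, 14.397, 18.337}, y in {0, 2.364, 6.058, 10.244, 10.368, 13.446, 14.972}
xmin=-5.698, ymin=0, xmax=18.337, ymax=14.972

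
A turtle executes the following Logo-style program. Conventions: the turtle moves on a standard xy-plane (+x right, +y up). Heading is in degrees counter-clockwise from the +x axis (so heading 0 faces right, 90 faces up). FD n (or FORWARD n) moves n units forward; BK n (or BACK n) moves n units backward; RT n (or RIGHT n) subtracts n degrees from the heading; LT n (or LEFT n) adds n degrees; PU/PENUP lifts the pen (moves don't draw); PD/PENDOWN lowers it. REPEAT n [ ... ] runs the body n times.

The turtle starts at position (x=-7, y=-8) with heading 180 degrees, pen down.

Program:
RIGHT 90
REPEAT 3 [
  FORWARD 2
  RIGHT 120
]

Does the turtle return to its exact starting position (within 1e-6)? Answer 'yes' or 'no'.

Executing turtle program step by step:
Start: pos=(-7,-8), heading=180, pen down
RT 90: heading 180 -> 90
REPEAT 3 [
  -- iteration 1/3 --
  FD 2: (-7,-8) -> (-7,-6) [heading=90, draw]
  RT 120: heading 90 -> 330
  -- iteration 2/3 --
  FD 2: (-7,-6) -> (-5.268,-7) [heading=330, draw]
  RT 120: heading 330 -> 210
  -- iteration 3/3 --
  FD 2: (-5.268,-7) -> (-7,-8) [heading=210, draw]
  RT 120: heading 210 -> 90
]
Final: pos=(-7,-8), heading=90, 3 segment(s) drawn

Start position: (-7, -8)
Final position: (-7, -8)
Distance = 0; < 1e-6 -> CLOSED

Answer: yes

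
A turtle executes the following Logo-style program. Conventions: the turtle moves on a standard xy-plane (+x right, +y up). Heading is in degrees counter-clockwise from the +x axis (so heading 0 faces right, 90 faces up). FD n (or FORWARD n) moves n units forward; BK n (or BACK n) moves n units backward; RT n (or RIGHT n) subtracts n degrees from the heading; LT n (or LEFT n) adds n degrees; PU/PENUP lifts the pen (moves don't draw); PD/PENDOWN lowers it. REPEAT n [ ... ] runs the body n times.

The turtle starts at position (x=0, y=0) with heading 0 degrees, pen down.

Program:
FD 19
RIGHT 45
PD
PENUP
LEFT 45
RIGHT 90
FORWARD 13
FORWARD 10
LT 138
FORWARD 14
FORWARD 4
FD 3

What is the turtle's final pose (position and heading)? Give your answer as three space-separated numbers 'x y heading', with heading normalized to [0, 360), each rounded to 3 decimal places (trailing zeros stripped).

Executing turtle program step by step:
Start: pos=(0,0), heading=0, pen down
FD 19: (0,0) -> (19,0) [heading=0, draw]
RT 45: heading 0 -> 315
PD: pen down
PU: pen up
LT 45: heading 315 -> 0
RT 90: heading 0 -> 270
FD 13: (19,0) -> (19,-13) [heading=270, move]
FD 10: (19,-13) -> (19,-23) [heading=270, move]
LT 138: heading 270 -> 48
FD 14: (19,-23) -> (28.368,-12.596) [heading=48, move]
FD 4: (28.368,-12.596) -> (31.044,-9.623) [heading=48, move]
FD 3: (31.044,-9.623) -> (33.052,-7.394) [heading=48, move]
Final: pos=(33.052,-7.394), heading=48, 1 segment(s) drawn

Answer: 33.052 -7.394 48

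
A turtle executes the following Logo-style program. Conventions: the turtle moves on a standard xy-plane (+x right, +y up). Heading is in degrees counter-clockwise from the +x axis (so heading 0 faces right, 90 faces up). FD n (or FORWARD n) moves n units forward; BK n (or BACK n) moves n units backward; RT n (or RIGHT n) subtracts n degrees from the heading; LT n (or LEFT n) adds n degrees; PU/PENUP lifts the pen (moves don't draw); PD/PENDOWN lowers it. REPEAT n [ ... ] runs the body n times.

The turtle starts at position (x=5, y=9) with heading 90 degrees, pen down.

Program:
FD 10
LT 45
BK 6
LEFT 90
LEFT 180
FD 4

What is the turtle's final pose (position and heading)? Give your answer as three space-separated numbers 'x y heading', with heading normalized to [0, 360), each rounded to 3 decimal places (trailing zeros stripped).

Executing turtle program step by step:
Start: pos=(5,9), heading=90, pen down
FD 10: (5,9) -> (5,19) [heading=90, draw]
LT 45: heading 90 -> 135
BK 6: (5,19) -> (9.243,14.757) [heading=135, draw]
LT 90: heading 135 -> 225
LT 180: heading 225 -> 45
FD 4: (9.243,14.757) -> (12.071,17.586) [heading=45, draw]
Final: pos=(12.071,17.586), heading=45, 3 segment(s) drawn

Answer: 12.071 17.586 45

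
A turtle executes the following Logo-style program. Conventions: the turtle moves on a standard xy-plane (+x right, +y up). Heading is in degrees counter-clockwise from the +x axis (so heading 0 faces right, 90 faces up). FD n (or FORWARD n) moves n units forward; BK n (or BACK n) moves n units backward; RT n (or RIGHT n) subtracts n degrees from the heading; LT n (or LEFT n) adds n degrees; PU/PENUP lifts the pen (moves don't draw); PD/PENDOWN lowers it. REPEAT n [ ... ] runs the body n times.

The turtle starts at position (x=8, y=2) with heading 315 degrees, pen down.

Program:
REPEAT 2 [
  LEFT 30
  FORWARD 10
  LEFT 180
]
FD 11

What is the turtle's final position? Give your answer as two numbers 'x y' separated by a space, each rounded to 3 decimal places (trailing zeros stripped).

Answer: 18.625 -0.329

Derivation:
Executing turtle program step by step:
Start: pos=(8,2), heading=315, pen down
REPEAT 2 [
  -- iteration 1/2 --
  LT 30: heading 315 -> 345
  FD 10: (8,2) -> (17.659,-0.588) [heading=345, draw]
  LT 180: heading 345 -> 165
  -- iteration 2/2 --
  LT 30: heading 165 -> 195
  FD 10: (17.659,-0.588) -> (8,-3.176) [heading=195, draw]
  LT 180: heading 195 -> 15
]
FD 11: (8,-3.176) -> (18.625,-0.329) [heading=15, draw]
Final: pos=(18.625,-0.329), heading=15, 3 segment(s) drawn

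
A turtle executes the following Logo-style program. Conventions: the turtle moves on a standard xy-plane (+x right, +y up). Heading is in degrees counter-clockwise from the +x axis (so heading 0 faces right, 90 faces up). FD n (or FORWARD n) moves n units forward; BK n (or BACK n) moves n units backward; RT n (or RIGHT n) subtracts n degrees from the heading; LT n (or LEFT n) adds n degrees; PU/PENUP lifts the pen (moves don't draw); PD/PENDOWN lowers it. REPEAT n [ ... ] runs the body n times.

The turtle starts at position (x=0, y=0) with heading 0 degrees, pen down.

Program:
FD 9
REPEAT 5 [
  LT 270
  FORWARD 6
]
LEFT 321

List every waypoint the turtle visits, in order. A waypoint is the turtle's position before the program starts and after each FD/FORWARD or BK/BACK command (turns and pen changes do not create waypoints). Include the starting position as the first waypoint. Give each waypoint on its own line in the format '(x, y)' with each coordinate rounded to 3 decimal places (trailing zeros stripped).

Answer: (0, 0)
(9, 0)
(9, -6)
(3, -6)
(3, 0)
(9, 0)
(9, -6)

Derivation:
Executing turtle program step by step:
Start: pos=(0,0), heading=0, pen down
FD 9: (0,0) -> (9,0) [heading=0, draw]
REPEAT 5 [
  -- iteration 1/5 --
  LT 270: heading 0 -> 270
  FD 6: (9,0) -> (9,-6) [heading=270, draw]
  -- iteration 2/5 --
  LT 270: heading 270 -> 180
  FD 6: (9,-6) -> (3,-6) [heading=180, draw]
  -- iteration 3/5 --
  LT 270: heading 180 -> 90
  FD 6: (3,-6) -> (3,0) [heading=90, draw]
  -- iteration 4/5 --
  LT 270: heading 90 -> 0
  FD 6: (3,0) -> (9,0) [heading=0, draw]
  -- iteration 5/5 --
  LT 270: heading 0 -> 270
  FD 6: (9,0) -> (9,-6) [heading=270, draw]
]
LT 321: heading 270 -> 231
Final: pos=(9,-6), heading=231, 6 segment(s) drawn
Waypoints (7 total):
(0, 0)
(9, 0)
(9, -6)
(3, -6)
(3, 0)
(9, 0)
(9, -6)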